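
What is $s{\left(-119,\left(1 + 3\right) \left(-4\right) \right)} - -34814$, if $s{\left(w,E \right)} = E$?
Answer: $34798$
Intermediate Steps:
$s{\left(-119,\left(1 + 3\right) \left(-4\right) \right)} - -34814 = \left(1 + 3\right) \left(-4\right) - -34814 = 4 \left(-4\right) + 34814 = -16 + 34814 = 34798$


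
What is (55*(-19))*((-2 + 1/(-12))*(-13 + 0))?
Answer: -339625/12 ≈ -28302.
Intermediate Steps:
(55*(-19))*((-2 + 1/(-12))*(-13 + 0)) = -1045*(-2 + 1*(-1/12))*(-13) = -1045*(-2 - 1/12)*(-13) = -(-26125)*(-13)/12 = -1045*325/12 = -339625/12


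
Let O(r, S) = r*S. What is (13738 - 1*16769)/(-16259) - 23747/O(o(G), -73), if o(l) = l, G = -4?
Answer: -385217421/4747628 ≈ -81.139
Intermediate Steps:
O(r, S) = S*r
(13738 - 1*16769)/(-16259) - 23747/O(o(G), -73) = (13738 - 1*16769)/(-16259) - 23747/((-73*(-4))) = (13738 - 16769)*(-1/16259) - 23747/292 = -3031*(-1/16259) - 23747*1/292 = 3031/16259 - 23747/292 = -385217421/4747628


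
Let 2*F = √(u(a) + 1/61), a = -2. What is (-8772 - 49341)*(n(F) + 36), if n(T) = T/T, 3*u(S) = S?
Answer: -2150181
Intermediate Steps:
u(S) = S/3
F = I*√21777/366 (F = √((⅓)*(-2) + 1/61)/2 = √(-⅔ + 1/61)/2 = √(-119/183)/2 = (I*√21777/183)/2 = I*√21777/366 ≈ 0.4032*I)
n(T) = 1
(-8772 - 49341)*(n(F) + 36) = (-8772 - 49341)*(1 + 36) = -58113*37 = -2150181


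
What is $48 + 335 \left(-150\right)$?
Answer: $-50202$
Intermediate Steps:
$48 + 335 \left(-150\right) = 48 - 50250 = -50202$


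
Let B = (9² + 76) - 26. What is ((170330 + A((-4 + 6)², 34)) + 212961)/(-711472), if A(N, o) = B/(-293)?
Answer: -28076033/52115324 ≈ -0.53873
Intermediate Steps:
B = 131 (B = (81 + 76) - 26 = 157 - 26 = 131)
A(N, o) = -131/293 (A(N, o) = 131/(-293) = 131*(-1/293) = -131/293)
((170330 + A((-4 + 6)², 34)) + 212961)/(-711472) = ((170330 - 131/293) + 212961)/(-711472) = (49906559/293 + 212961)*(-1/711472) = (112304132/293)*(-1/711472) = -28076033/52115324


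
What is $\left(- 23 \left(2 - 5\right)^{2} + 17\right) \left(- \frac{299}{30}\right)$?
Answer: $\frac{5681}{3} \approx 1893.7$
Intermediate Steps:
$\left(- 23 \left(2 - 5\right)^{2} + 17\right) \left(- \frac{299}{30}\right) = \left(- 23 \left(-3\right)^{2} + 17\right) \left(\left(-299\right) \frac{1}{30}\right) = \left(\left(-23\right) 9 + 17\right) \left(- \frac{299}{30}\right) = \left(-207 + 17\right) \left(- \frac{299}{30}\right) = \left(-190\right) \left(- \frac{299}{30}\right) = \frac{5681}{3}$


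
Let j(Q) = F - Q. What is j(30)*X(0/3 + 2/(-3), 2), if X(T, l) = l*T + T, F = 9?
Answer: 42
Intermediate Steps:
X(T, l) = T + T*l (X(T, l) = T*l + T = T + T*l)
j(Q) = 9 - Q
j(30)*X(0/3 + 2/(-3), 2) = (9 - 1*30)*((0/3 + 2/(-3))*(1 + 2)) = (9 - 30)*((0*(⅓) + 2*(-⅓))*3) = -21*(0 - ⅔)*3 = -(-14)*3 = -21*(-2) = 42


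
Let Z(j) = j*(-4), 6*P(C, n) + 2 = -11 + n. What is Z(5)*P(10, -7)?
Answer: 200/3 ≈ 66.667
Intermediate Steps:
P(C, n) = -13/6 + n/6 (P(C, n) = -1/3 + (-11 + n)/6 = -1/3 + (-11/6 + n/6) = -13/6 + n/6)
Z(j) = -4*j
Z(5)*P(10, -7) = (-4*5)*(-13/6 + (1/6)*(-7)) = -20*(-13/6 - 7/6) = -20*(-10/3) = 200/3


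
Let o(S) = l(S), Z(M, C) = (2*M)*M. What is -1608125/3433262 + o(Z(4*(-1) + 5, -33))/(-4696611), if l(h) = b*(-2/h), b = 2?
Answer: -7552730697851/16124696075082 ≈ -0.46840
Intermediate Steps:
Z(M, C) = 2*M²
l(h) = -4/h (l(h) = 2*(-2/h) = -4/h)
o(S) = -4/S
-1608125/3433262 + o(Z(4*(-1) + 5, -33))/(-4696611) = -1608125/3433262 - 4*1/(2*(4*(-1) + 5)²)/(-4696611) = -1608125*1/3433262 - 4*1/(2*(-4 + 5)²)*(-1/4696611) = -1608125/3433262 - 4/(2*1²)*(-1/4696611) = -1608125/3433262 - 4/(2*1)*(-1/4696611) = -1608125/3433262 - 4/2*(-1/4696611) = -1608125/3433262 - 4*½*(-1/4696611) = -1608125/3433262 - 2*(-1/4696611) = -1608125/3433262 + 2/4696611 = -7552730697851/16124696075082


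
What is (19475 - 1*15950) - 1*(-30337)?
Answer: 33862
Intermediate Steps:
(19475 - 1*15950) - 1*(-30337) = (19475 - 15950) + 30337 = 3525 + 30337 = 33862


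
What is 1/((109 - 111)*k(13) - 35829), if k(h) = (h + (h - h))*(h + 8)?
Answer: -1/36375 ≈ -2.7491e-5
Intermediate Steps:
k(h) = h*(8 + h) (k(h) = (h + 0)*(8 + h) = h*(8 + h))
1/((109 - 111)*k(13) - 35829) = 1/((109 - 111)*(13*(8 + 13)) - 35829) = 1/(-26*21 - 35829) = 1/(-2*273 - 35829) = 1/(-546 - 35829) = 1/(-36375) = -1/36375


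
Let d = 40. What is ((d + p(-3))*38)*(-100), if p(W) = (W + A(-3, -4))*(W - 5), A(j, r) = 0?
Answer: -243200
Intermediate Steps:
p(W) = W*(-5 + W) (p(W) = (W + 0)*(W - 5) = W*(-5 + W))
((d + p(-3))*38)*(-100) = ((40 - 3*(-5 - 3))*38)*(-100) = ((40 - 3*(-8))*38)*(-100) = ((40 + 24)*38)*(-100) = (64*38)*(-100) = 2432*(-100) = -243200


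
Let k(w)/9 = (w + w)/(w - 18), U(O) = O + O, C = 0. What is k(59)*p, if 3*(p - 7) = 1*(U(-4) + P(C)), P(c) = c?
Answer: 4602/41 ≈ 112.24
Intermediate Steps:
U(O) = 2*O
k(w) = 18*w/(-18 + w) (k(w) = 9*((w + w)/(w - 18)) = 9*((2*w)/(-18 + w)) = 9*(2*w/(-18 + w)) = 18*w/(-18 + w))
p = 13/3 (p = 7 + (1*(2*(-4) + 0))/3 = 7 + (1*(-8 + 0))/3 = 7 + (1*(-8))/3 = 7 + (1/3)*(-8) = 7 - 8/3 = 13/3 ≈ 4.3333)
k(59)*p = (18*59/(-18 + 59))*(13/3) = (18*59/41)*(13/3) = (18*59*(1/41))*(13/3) = (1062/41)*(13/3) = 4602/41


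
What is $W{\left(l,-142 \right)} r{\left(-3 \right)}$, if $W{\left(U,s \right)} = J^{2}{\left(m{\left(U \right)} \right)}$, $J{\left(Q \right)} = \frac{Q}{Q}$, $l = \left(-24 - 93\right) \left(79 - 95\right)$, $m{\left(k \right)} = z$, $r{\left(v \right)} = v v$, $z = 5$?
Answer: $9$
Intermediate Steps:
$r{\left(v \right)} = v^{2}$
$m{\left(k \right)} = 5$
$l = 1872$ ($l = \left(-117\right) \left(-16\right) = 1872$)
$J{\left(Q \right)} = 1$
$W{\left(U,s \right)} = 1$ ($W{\left(U,s \right)} = 1^{2} = 1$)
$W{\left(l,-142 \right)} r{\left(-3 \right)} = 1 \left(-3\right)^{2} = 1 \cdot 9 = 9$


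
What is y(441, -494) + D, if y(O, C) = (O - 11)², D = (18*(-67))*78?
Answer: 90832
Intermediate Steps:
D = -94068 (D = -1206*78 = -94068)
y(O, C) = (-11 + O)²
y(441, -494) + D = (-11 + 441)² - 94068 = 430² - 94068 = 184900 - 94068 = 90832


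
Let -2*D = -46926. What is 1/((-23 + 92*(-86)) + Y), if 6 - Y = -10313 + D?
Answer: -1/21079 ≈ -4.7441e-5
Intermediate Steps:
D = 23463 (D = -1/2*(-46926) = 23463)
Y = -13144 (Y = 6 - (-10313 + 23463) = 6 - 1*13150 = 6 - 13150 = -13144)
1/((-23 + 92*(-86)) + Y) = 1/((-23 + 92*(-86)) - 13144) = 1/((-23 - 7912) - 13144) = 1/(-7935 - 13144) = 1/(-21079) = -1/21079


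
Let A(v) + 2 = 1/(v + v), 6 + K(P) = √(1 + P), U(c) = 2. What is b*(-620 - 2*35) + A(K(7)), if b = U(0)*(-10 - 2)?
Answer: 463621/28 - √2/28 ≈ 16558.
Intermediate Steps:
K(P) = -6 + √(1 + P)
b = -24 (b = 2*(-10 - 2) = 2*(-12) = -24)
A(v) = -2 + 1/(2*v) (A(v) = -2 + 1/(v + v) = -2 + 1/(2*v))
b*(-620 - 2*35) + A(K(7)) = -24*(-620 - 2*35) + (-2 + 1/(2*(-6 + √(1 + 7)))) = -24*(-620 - 1*70) + (-2 + 1/(2*(-6 + √8))) = -24*(-620 - 70) + (-2 + 1/(2*(-6 + 2*√2))) = -24*(-690) + (-2 + 1/(2*(-6 + 2*√2))) = 16560 + (-2 + 1/(2*(-6 + 2*√2))) = 16558 + 1/(2*(-6 + 2*√2))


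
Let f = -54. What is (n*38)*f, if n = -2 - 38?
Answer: 82080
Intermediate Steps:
n = -40
(n*38)*f = -40*38*(-54) = -1520*(-54) = 82080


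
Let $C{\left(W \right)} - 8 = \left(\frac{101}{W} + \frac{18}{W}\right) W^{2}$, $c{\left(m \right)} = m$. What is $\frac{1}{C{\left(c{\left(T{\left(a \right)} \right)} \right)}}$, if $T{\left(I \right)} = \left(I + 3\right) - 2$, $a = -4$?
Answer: $- \frac{1}{349} \approx -0.0028653$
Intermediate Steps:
$T{\left(I \right)} = 1 + I$ ($T{\left(I \right)} = \left(3 + I\right) - 2 = 1 + I$)
$C{\left(W \right)} = 8 + 119 W$ ($C{\left(W \right)} = 8 + \left(\frac{101}{W} + \frac{18}{W}\right) W^{2} = 8 + \frac{119}{W} W^{2} = 8 + 119 W$)
$\frac{1}{C{\left(c{\left(T{\left(a \right)} \right)} \right)}} = \frac{1}{8 + 119 \left(1 - 4\right)} = \frac{1}{8 + 119 \left(-3\right)} = \frac{1}{8 - 357} = \frac{1}{-349} = - \frac{1}{349}$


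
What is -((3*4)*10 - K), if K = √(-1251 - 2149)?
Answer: -120 + 10*I*√34 ≈ -120.0 + 58.31*I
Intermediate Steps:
K = 10*I*√34 (K = √(-3400) = 10*I*√34 ≈ 58.31*I)
-((3*4)*10 - K) = -((3*4)*10 - 10*I*√34) = -(12*10 - 10*I*√34) = -(120 - 10*I*√34) = -120 + 10*I*√34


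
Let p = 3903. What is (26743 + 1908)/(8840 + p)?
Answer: 28651/12743 ≈ 2.2484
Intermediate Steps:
(26743 + 1908)/(8840 + p) = (26743 + 1908)/(8840 + 3903) = 28651/12743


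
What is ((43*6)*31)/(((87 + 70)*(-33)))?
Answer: -2666/1727 ≈ -1.5437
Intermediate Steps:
((43*6)*31)/(((87 + 70)*(-33))) = (258*31)/((157*(-33))) = 7998/(-5181) = 7998*(-1/5181) = -2666/1727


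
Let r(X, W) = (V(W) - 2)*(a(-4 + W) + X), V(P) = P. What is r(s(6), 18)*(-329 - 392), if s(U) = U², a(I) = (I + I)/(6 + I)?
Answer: -2157232/5 ≈ -4.3145e+5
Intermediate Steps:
a(I) = 2*I/(6 + I) (a(I) = (2*I)/(6 + I) = 2*I/(6 + I))
r(X, W) = (-2 + W)*(X + 2*(-4 + W)/(2 + W)) (r(X, W) = (W - 2)*(2*(-4 + W)/(6 + (-4 + W)) + X) = (-2 + W)*(2*(-4 + W)/(2 + W) + X) = (-2 + W)*(X + 2*(-4 + W)/(2 + W)))
r(s(6), 18)*(-329 - 392) = ((16 - 12*18 - 4*6² + 2*18² + 6²*18²)/(2 + 18))*(-329 - 392) = ((16 - 216 - 4*36 + 2*324 + 36*324)/20)*(-721) = ((16 - 216 - 144 + 648 + 11664)/20)*(-721) = ((1/20)*11968)*(-721) = (2992/5)*(-721) = -2157232/5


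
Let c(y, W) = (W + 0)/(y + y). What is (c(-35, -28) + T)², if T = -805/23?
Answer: 29929/25 ≈ 1197.2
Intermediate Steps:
c(y, W) = W/(2*y) (c(y, W) = W/((2*y)) = W*(1/(2*y)) = W/(2*y))
T = -35 (T = -805*1/23 = -35)
(c(-35, -28) + T)² = ((½)*(-28)/(-35) - 35)² = ((½)*(-28)*(-1/35) - 35)² = (⅖ - 35)² = (-173/5)² = 29929/25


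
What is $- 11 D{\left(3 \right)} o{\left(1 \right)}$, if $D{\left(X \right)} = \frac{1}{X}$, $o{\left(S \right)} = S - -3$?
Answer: $- \frac{44}{3} \approx -14.667$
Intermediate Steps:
$o{\left(S \right)} = 3 + S$ ($o{\left(S \right)} = S + 3 = 3 + S$)
$- 11 D{\left(3 \right)} o{\left(1 \right)} = - \frac{11}{3} \left(3 + 1\right) = \left(-11\right) \frac{1}{3} \cdot 4 = \left(- \frac{11}{3}\right) 4 = - \frac{44}{3}$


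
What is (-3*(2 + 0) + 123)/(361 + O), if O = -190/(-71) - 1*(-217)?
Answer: 8307/41228 ≈ 0.20149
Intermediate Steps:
O = 15597/71 (O = -190*(-1/71) + 217 = 190/71 + 217 = 15597/71 ≈ 219.68)
(-3*(2 + 0) + 123)/(361 + O) = (-3*(2 + 0) + 123)/(361 + 15597/71) = (-3*2 + 123)/(41228/71) = (-6 + 123)*(71/41228) = 117*(71/41228) = 8307/41228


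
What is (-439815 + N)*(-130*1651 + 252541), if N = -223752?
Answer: -25156488537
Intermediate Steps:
(-439815 + N)*(-130*1651 + 252541) = (-439815 - 223752)*(-130*1651 + 252541) = -663567*(-214630 + 252541) = -663567*37911 = -25156488537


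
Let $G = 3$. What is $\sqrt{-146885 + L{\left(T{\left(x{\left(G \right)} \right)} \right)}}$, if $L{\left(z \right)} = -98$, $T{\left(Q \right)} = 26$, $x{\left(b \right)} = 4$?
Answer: $i \sqrt{146983} \approx 383.38 i$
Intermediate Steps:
$\sqrt{-146885 + L{\left(T{\left(x{\left(G \right)} \right)} \right)}} = \sqrt{-146885 - 98} = \sqrt{-146983} = i \sqrt{146983}$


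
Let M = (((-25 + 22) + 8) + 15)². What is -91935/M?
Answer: -18387/80 ≈ -229.84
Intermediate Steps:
M = 400 (M = ((-3 + 8) + 15)² = (5 + 15)² = 20² = 400)
-91935/M = -91935/400 = -91935*1/400 = -18387/80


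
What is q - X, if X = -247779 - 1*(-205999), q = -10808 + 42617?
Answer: 73589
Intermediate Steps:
q = 31809
X = -41780 (X = -247779 + 205999 = -41780)
q - X = 31809 - 1*(-41780) = 31809 + 41780 = 73589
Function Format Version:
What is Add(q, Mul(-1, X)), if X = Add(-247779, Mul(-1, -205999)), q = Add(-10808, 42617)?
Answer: 73589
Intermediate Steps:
q = 31809
X = -41780 (X = Add(-247779, 205999) = -41780)
Add(q, Mul(-1, X)) = Add(31809, Mul(-1, -41780)) = Add(31809, 41780) = 73589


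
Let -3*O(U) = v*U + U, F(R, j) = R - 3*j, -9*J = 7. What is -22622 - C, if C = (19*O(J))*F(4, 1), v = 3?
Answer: -611326/27 ≈ -22642.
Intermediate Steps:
J = -7/9 (J = -1/9*7 = -7/9 ≈ -0.77778)
O(U) = -4*U/3 (O(U) = -(3*U + U)/3 = -4*U/3)
C = 532/27 (C = (19*(-4/3*(-7/9)))*(4 - 3*1) = (19*(28/27))*(4 - 3) = (532/27)*1 = 532/27 ≈ 19.704)
-22622 - C = -22622 - 1*532/27 = -22622 - 532/27 = -611326/27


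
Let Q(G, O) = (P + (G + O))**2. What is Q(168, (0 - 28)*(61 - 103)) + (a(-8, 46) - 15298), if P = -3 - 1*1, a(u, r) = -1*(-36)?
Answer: 1780338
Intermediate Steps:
a(u, r) = 36
P = -4 (P = -3 - 1 = -4)
Q(G, O) = (-4 + G + O)**2 (Q(G, O) = (-4 + (G + O))**2 = (-4 + G + O)**2)
Q(168, (0 - 28)*(61 - 103)) + (a(-8, 46) - 15298) = (-4 + 168 + (0 - 28)*(61 - 103))**2 + (36 - 15298) = (-4 + 168 - 28*(-42))**2 - 15262 = (-4 + 168 + 1176)**2 - 15262 = 1340**2 - 15262 = 1795600 - 15262 = 1780338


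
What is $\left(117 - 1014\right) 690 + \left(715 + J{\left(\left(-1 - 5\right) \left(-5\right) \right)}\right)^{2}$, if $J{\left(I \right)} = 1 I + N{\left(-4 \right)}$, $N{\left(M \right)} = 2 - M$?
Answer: $-54929$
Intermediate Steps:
$J{\left(I \right)} = 6 + I$ ($J{\left(I \right)} = 1 I + \left(2 - -4\right) = I + \left(2 + 4\right) = I + 6 = 6 + I$)
$\left(117 - 1014\right) 690 + \left(715 + J{\left(\left(-1 - 5\right) \left(-5\right) \right)}\right)^{2} = \left(117 - 1014\right) 690 + \left(715 + \left(6 + \left(-1 - 5\right) \left(-5\right)\right)\right)^{2} = \left(-897\right) 690 + \left(715 + \left(6 - -30\right)\right)^{2} = -618930 + \left(715 + \left(6 + 30\right)\right)^{2} = -618930 + \left(715 + 36\right)^{2} = -618930 + 751^{2} = -618930 + 564001 = -54929$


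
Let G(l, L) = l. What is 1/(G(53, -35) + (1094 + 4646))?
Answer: 1/5793 ≈ 0.00017262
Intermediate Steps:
1/(G(53, -35) + (1094 + 4646)) = 1/(53 + (1094 + 4646)) = 1/(53 + 5740) = 1/5793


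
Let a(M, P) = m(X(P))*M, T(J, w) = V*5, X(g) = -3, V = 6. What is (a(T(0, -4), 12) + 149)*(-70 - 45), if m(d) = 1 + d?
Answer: -10235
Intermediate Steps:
T(J, w) = 30 (T(J, w) = 6*5 = 30)
a(M, P) = -2*M (a(M, P) = (1 - 3)*M = -2*M)
(a(T(0, -4), 12) + 149)*(-70 - 45) = (-2*30 + 149)*(-70 - 45) = (-60 + 149)*(-115) = 89*(-115) = -10235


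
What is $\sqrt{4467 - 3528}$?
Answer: $\sqrt{939} \approx 30.643$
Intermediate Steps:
$\sqrt{4467 - 3528} = \sqrt{939}$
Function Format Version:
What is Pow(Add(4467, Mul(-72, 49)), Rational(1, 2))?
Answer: Pow(939, Rational(1, 2)) ≈ 30.643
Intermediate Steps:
Pow(Add(4467, Mul(-72, 49)), Rational(1, 2)) = Pow(Add(4467, -3528), Rational(1, 2)) = Pow(939, Rational(1, 2))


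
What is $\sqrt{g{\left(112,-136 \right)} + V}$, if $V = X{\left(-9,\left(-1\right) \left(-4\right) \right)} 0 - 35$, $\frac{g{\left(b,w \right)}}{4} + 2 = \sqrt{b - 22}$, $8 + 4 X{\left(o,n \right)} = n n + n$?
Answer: $\sqrt{-43 + 12 \sqrt{10}} \approx 2.2478 i$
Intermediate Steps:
$X{\left(o,n \right)} = -2 + \frac{n}{4} + \frac{n^{2}}{4}$ ($X{\left(o,n \right)} = -2 + \frac{n n + n}{4} = -2 + \frac{n^{2} + n}{4} = -2 + \frac{n + n^{2}}{4} = -2 + \left(\frac{n}{4} + \frac{n^{2}}{4}\right) = -2 + \frac{n}{4} + \frac{n^{2}}{4}$)
$g{\left(b,w \right)} = -8 + 4 \sqrt{-22 + b}$ ($g{\left(b,w \right)} = -8 + 4 \sqrt{b - 22} = -8 + 4 \sqrt{-22 + b}$)
$V = -35$ ($V = \left(-2 + \frac{\left(-1\right) \left(-4\right)}{4} + \frac{\left(\left(-1\right) \left(-4\right)\right)^{2}}{4}\right) 0 - 35 = \left(-2 + \frac{1}{4} \cdot 4 + \frac{4^{2}}{4}\right) 0 - 35 = \left(-2 + 1 + \frac{1}{4} \cdot 16\right) 0 - 35 = \left(-2 + 1 + 4\right) 0 - 35 = 3 \cdot 0 - 35 = 0 - 35 = -35$)
$\sqrt{g{\left(112,-136 \right)} + V} = \sqrt{\left(-8 + 4 \sqrt{-22 + 112}\right) - 35} = \sqrt{\left(-8 + 4 \sqrt{90}\right) - 35} = \sqrt{\left(-8 + 4 \cdot 3 \sqrt{10}\right) - 35} = \sqrt{\left(-8 + 12 \sqrt{10}\right) - 35} = \sqrt{-43 + 12 \sqrt{10}}$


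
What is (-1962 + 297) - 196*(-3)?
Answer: -1077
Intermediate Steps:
(-1962 + 297) - 196*(-3) = -1665 + 588 = -1077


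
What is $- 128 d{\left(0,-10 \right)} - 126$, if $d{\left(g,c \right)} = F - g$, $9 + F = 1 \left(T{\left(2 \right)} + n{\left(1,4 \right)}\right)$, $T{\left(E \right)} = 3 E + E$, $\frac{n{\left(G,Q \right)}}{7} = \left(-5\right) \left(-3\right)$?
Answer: $-13438$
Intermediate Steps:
$n{\left(G,Q \right)} = 105$ ($n{\left(G,Q \right)} = 7 \left(\left(-5\right) \left(-3\right)\right) = 7 \cdot 15 = 105$)
$T{\left(E \right)} = 4 E$
$F = 104$ ($F = -9 + 1 \left(4 \cdot 2 + 105\right) = -9 + 1 \left(8 + 105\right) = -9 + 1 \cdot 113 = -9 + 113 = 104$)
$d{\left(g,c \right)} = 104 - g$
$- 128 d{\left(0,-10 \right)} - 126 = - 128 \left(104 - 0\right) - 126 = - 128 \left(104 + 0\right) - 126 = \left(-128\right) 104 - 126 = -13312 - 126 = -13438$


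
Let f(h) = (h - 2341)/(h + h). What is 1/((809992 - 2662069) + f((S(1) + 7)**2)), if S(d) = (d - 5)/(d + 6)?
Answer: -2025/3750512267 ≈ -5.3993e-7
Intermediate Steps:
S(d) = (-5 + d)/(6 + d)
f(h) = (-2341 + h)/(2*h) (f(h) = (-2341 + h)/((2*h)) = (-2341 + h)*(1/(2*h)) = (-2341 + h)/(2*h))
1/((809992 - 2662069) + f((S(1) + 7)**2)) = 1/((809992 - 2662069) + (-2341 + ((-5 + 1)/(6 + 1) + 7)**2)/(2*(((-5 + 1)/(6 + 1) + 7)**2))) = 1/(-1852077 + (-2341 + (-4/7 + 7)**2)/(2*((-4/7 + 7)**2))) = 1/(-1852077 + (-2341 + (45/7)**2)/(2*((45/7)**2))) = 1/(-1852077 + (-2341 + 2025/49)/(2*(2025/49))) = 1/(-1852077 + (1/2)*(49/2025)*(-112684/49)) = 1/(-1852077 - 56342/2025) = 1/(-3750512267/2025) = -2025/3750512267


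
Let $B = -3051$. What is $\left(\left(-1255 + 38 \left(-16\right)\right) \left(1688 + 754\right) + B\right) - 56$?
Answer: $-4552553$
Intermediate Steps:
$\left(\left(-1255 + 38 \left(-16\right)\right) \left(1688 + 754\right) + B\right) - 56 = \left(\left(-1255 + 38 \left(-16\right)\right) \left(1688 + 754\right) - 3051\right) - 56 = \left(\left(-1255 - 608\right) 2442 - 3051\right) - 56 = \left(\left(-1863\right) 2442 - 3051\right) - 56 = \left(-4549446 - 3051\right) - 56 = -4552497 - 56 = -4552553$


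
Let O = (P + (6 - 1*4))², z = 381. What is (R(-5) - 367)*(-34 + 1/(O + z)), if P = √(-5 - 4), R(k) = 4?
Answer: 218312919/17690 + 1089*I/35380 ≈ 12341.0 + 0.03078*I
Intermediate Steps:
P = 3*I (P = √(-9) = 3*I ≈ 3.0*I)
O = (2 + 3*I)² (O = (3*I + (6 - 1*4))² = (3*I + (6 - 4))² = (3*I + 2)² = (2 + 3*I)² ≈ -5.0 + 12.0*I)
(R(-5) - 367)*(-34 + 1/(O + z)) = (4 - 367)*(-34 + 1/((-5 + 12*I) + 381)) = -363*(-34 + 1/(376 + 12*I)) = -363*(-34 + (376 - 12*I)/141520) = 12342 - 363*(376 - 12*I)/141520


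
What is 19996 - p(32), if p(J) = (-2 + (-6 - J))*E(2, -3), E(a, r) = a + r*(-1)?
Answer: 20196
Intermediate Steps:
E(a, r) = a - r
p(J) = -40 - 5*J (p(J) = (-2 + (-6 - J))*(2 - 1*(-3)) = (-8 - J)*(2 + 3) = (-8 - J)*5 = -40 - 5*J)
19996 - p(32) = 19996 - (-40 - 5*32) = 19996 - (-40 - 160) = 19996 - 1*(-200) = 19996 + 200 = 20196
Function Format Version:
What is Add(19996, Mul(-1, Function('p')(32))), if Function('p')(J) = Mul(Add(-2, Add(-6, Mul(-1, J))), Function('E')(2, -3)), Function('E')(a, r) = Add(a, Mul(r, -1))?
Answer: 20196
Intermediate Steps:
Function('E')(a, r) = Add(a, Mul(-1, r))
Function('p')(J) = Add(-40, Mul(-5, J)) (Function('p')(J) = Mul(Add(-2, Add(-6, Mul(-1, J))), Add(2, Mul(-1, -3))) = Mul(Add(-8, Mul(-1, J)), Add(2, 3)) = Mul(Add(-8, Mul(-1, J)), 5) = Add(-40, Mul(-5, J)))
Add(19996, Mul(-1, Function('p')(32))) = Add(19996, Mul(-1, Add(-40, Mul(-5, 32)))) = Add(19996, Mul(-1, Add(-40, -160))) = Add(19996, Mul(-1, -200)) = Add(19996, 200) = 20196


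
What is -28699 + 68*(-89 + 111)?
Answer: -27203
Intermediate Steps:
-28699 + 68*(-89 + 111) = -28699 + 68*22 = -28699 + 1496 = -27203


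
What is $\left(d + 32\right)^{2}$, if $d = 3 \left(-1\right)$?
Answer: $841$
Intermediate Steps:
$d = -3$
$\left(d + 32\right)^{2} = \left(-3 + 32\right)^{2} = 29^{2} = 841$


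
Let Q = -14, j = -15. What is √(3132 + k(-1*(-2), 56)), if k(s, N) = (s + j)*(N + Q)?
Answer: √2586 ≈ 50.853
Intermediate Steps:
k(s, N) = (-15 + s)*(-14 + N) (k(s, N) = (s - 15)*(N - 14) = (-15 + s)*(-14 + N))
√(3132 + k(-1*(-2), 56)) = √(3132 + (210 - 15*56 - (-14)*(-2) + 56*(-1*(-2)))) = √(3132 + (210 - 840 - 14*2 + 56*2)) = √(3132 + (210 - 840 - 28 + 112)) = √(3132 - 546) = √2586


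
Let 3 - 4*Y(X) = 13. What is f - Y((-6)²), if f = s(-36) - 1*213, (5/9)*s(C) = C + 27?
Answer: -2267/10 ≈ -226.70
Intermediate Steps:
Y(X) = -5/2 (Y(X) = ¾ - ¼*13 = ¾ - 13/4 = -5/2)
s(C) = 243/5 + 9*C/5 (s(C) = 9*(C + 27)/5 = 9*(27 + C)/5 = 243/5 + 9*C/5)
f = -1146/5 (f = (243/5 + (9/5)*(-36)) - 1*213 = (243/5 - 324/5) - 213 = -81/5 - 213 = -1146/5 ≈ -229.20)
f - Y((-6)²) = -1146/5 - 1*(-5/2) = -1146/5 + 5/2 = -2267/10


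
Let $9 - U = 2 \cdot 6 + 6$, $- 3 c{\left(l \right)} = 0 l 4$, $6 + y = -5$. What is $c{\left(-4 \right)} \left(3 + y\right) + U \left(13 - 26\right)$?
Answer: $117$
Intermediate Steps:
$y = -11$ ($y = -6 - 5 = -11$)
$c{\left(l \right)} = 0$ ($c{\left(l \right)} = - \frac{0 l 4}{3} = - \frac{0 \cdot 4}{3} = \left(- \frac{1}{3}\right) 0 = 0$)
$U = -9$ ($U = 9 - \left(2 \cdot 6 + 6\right) = 9 - \left(12 + 6\right) = 9 - 18 = -9$)
$c{\left(-4 \right)} \left(3 + y\right) + U \left(13 - 26\right) = 0 \left(3 - 11\right) - 9 \left(13 - 26\right) = 0 \left(-8\right) - 9 \left(13 - 26\right) = 0 - -117 = 0 + 117 = 117$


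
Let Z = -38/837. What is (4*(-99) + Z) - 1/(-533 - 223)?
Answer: -9281689/23436 ≈ -396.04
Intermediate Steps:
Z = -38/837 (Z = -38*1/837 = -38/837 ≈ -0.045400)
(4*(-99) + Z) - 1/(-533 - 223) = (4*(-99) - 38/837) - 1/(-533 - 223) = (-396 - 38/837) - 1/(-756) = -331490/837 - 1*(-1/756) = -331490/837 + 1/756 = -9281689/23436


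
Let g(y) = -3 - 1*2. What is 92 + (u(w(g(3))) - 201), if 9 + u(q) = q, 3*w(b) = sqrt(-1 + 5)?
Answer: -352/3 ≈ -117.33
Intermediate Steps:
g(y) = -5 (g(y) = -3 - 2 = -5)
w(b) = 2/3 (w(b) = sqrt(-1 + 5)/3 = sqrt(4)/3 = (1/3)*2 = 2/3)
u(q) = -9 + q
92 + (u(w(g(3))) - 201) = 92 + ((-9 + 2/3) - 201) = 92 + (-25/3 - 201) = 92 - 628/3 = -352/3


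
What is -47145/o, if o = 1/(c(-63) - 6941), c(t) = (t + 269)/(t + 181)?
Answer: 19301917320/59 ≈ 3.2715e+8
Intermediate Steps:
c(t) = (269 + t)/(181 + t)
o = -59/409416 (o = 1/((269 - 63)/(181 - 63) - 6941) = 1/(206/118 - 6941) = 1/((1/118)*206 - 6941) = 1/(103/59 - 6941) = 1/(-409416/59) = -59/409416 ≈ -0.00014411)
-47145/o = -47145/(-59/409416) = -47145*(-409416/59) = 19301917320/59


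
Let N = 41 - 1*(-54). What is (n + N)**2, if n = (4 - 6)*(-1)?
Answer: 9409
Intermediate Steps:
N = 95 (N = 41 + 54 = 95)
n = 2 (n = -2*(-1) = 2)
(n + N)**2 = (2 + 95)**2 = 97**2 = 9409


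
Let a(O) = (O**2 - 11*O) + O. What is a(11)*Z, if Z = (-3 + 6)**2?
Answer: 99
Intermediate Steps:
a(O) = O**2 - 10*O
Z = 9 (Z = 3**2 = 9)
a(11)*Z = (11*(-10 + 11))*9 = (11*1)*9 = 11*9 = 99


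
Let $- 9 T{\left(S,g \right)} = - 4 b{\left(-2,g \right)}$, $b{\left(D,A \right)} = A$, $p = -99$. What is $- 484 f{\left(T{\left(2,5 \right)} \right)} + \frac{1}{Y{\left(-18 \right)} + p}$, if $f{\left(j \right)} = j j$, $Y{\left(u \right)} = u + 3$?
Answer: $- \frac{7356827}{3078} \approx -2390.1$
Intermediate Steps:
$Y{\left(u \right)} = 3 + u$
$T{\left(S,g \right)} = \frac{4 g}{9}$ ($T{\left(S,g \right)} = - \frac{\left(-4\right) g}{9} = \frac{4 g}{9}$)
$f{\left(j \right)} = j^{2}$
$- 484 f{\left(T{\left(2,5 \right)} \right)} + \frac{1}{Y{\left(-18 \right)} + p} = - 484 \left(\frac{4}{9} \cdot 5\right)^{2} + \frac{1}{\left(3 - 18\right) - 99} = - 484 \left(\frac{20}{9}\right)^{2} + \frac{1}{-15 - 99} = \left(-484\right) \frac{400}{81} + \frac{1}{-114} = - \frac{193600}{81} - \frac{1}{114} = - \frac{7356827}{3078}$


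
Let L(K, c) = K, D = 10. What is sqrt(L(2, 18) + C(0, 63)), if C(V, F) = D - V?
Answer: 2*sqrt(3) ≈ 3.4641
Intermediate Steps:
C(V, F) = 10 - V
sqrt(L(2, 18) + C(0, 63)) = sqrt(2 + (10 - 1*0)) = sqrt(2 + (10 + 0)) = sqrt(2 + 10) = sqrt(12) = 2*sqrt(3)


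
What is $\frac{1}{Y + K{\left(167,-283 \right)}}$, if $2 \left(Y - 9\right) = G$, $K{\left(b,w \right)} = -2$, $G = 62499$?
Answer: $\frac{2}{62513} \approx 3.1993 \cdot 10^{-5}$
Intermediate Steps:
$Y = \frac{62517}{2}$ ($Y = 9 + \frac{1}{2} \cdot 62499 = 9 + \frac{62499}{2} = \frac{62517}{2} \approx 31259.0$)
$\frac{1}{Y + K{\left(167,-283 \right)}} = \frac{1}{\frac{62517}{2} - 2} = \frac{1}{\frac{62513}{2}} = \frac{2}{62513}$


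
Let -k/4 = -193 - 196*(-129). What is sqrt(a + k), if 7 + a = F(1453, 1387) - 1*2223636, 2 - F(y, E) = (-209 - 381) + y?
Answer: 2*I*sqrt(581217) ≈ 1524.8*I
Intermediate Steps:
F(y, E) = 592 - y (F(y, E) = 2 - ((-209 - 381) + y) = 2 - (-590 + y) = 2 + (590 - y) = 592 - y)
k = -100364 (k = -4*(-193 - 196*(-129)) = -4*(-193 + 25284) = -4*25091 = -100364)
a = -2224504 (a = -7 + ((592 - 1*1453) - 1*2223636) = -7 + ((592 - 1453) - 2223636) = -7 + (-861 - 2223636) = -7 - 2224497 = -2224504)
sqrt(a + k) = sqrt(-2224504 - 100364) = sqrt(-2324868) = 2*I*sqrt(581217)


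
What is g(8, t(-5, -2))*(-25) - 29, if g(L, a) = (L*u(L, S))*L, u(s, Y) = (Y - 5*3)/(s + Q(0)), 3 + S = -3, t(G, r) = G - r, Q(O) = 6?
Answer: 2371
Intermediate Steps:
S = -6 (S = -3 - 3 = -6)
u(s, Y) = (-15 + Y)/(6 + s) (u(s, Y) = (Y - 5*3)/(s + 6) = (Y - 15)/(6 + s) = (-15 + Y)/(6 + s))
g(L, a) = -21*L²/(6 + L) (g(L, a) = (L*((-15 - 6)/(6 + L)))*L = (L*(-21/(6 + L)))*L = (-21*L/(6 + L))*L = -21*L²/(6 + L))
g(8, t(-5, -2))*(-25) - 29 = -21*8²/(6 + 8)*(-25) - 29 = -21*64/14*(-25) - 29 = -21*64*1/14*(-25) - 29 = -96*(-25) - 29 = 2400 - 29 = 2371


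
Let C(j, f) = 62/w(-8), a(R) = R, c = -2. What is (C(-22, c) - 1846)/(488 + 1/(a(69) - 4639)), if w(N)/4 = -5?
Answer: -8450387/2230159 ≈ -3.7891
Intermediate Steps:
w(N) = -20 (w(N) = 4*(-5) = -20)
C(j, f) = -31/10 (C(j, f) = 62/(-20) = 62*(-1/20) = -31/10)
(C(-22, c) - 1846)/(488 + 1/(a(69) - 4639)) = (-31/10 - 1846)/(488 + 1/(69 - 4639)) = -18491/(10*(488 + 1/(-4570))) = -18491/(10*(488 - 1/4570)) = -18491/(10*2230159/4570) = -18491/10*4570/2230159 = -8450387/2230159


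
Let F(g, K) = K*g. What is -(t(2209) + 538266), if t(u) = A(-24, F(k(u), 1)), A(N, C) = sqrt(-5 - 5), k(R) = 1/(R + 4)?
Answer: -538266 - I*sqrt(10) ≈ -5.3827e+5 - 3.1623*I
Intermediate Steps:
k(R) = 1/(4 + R)
A(N, C) = I*sqrt(10) (A(N, C) = sqrt(-10) = I*sqrt(10))
t(u) = I*sqrt(10)
-(t(2209) + 538266) = -(I*sqrt(10) + 538266) = -(538266 + I*sqrt(10)) = -538266 - I*sqrt(10)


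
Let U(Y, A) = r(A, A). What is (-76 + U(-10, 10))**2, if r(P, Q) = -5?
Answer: 6561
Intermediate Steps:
U(Y, A) = -5
(-76 + U(-10, 10))**2 = (-76 - 5)**2 = (-81)**2 = 6561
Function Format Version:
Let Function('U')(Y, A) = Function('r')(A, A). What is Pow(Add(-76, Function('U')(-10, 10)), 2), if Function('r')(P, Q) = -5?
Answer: 6561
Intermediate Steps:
Function('U')(Y, A) = -5
Pow(Add(-76, Function('U')(-10, 10)), 2) = Pow(Add(-76, -5), 2) = Pow(-81, 2) = 6561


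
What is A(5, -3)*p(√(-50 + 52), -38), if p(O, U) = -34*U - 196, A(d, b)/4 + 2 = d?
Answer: 13152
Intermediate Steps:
A(d, b) = -8 + 4*d
p(O, U) = -196 - 34*U
A(5, -3)*p(√(-50 + 52), -38) = (-8 + 4*5)*(-196 - 34*(-38)) = (-8 + 20)*(-196 + 1292) = 12*1096 = 13152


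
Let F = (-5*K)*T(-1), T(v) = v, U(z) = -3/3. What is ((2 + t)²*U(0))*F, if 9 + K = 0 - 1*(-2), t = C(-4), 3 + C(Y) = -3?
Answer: 560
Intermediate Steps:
U(z) = -1 (U(z) = -3*⅓ = -1)
C(Y) = -6 (C(Y) = -3 - 3 = -6)
t = -6
K = -7 (K = -9 + (0 - 1*(-2)) = -9 + (0 + 2) = -9 + 2 = -7)
F = -35 (F = -5*(-7)*(-1) = 35*(-1) = -35)
((2 + t)²*U(0))*F = ((2 - 6)²*(-1))*(-35) = ((-4)²*(-1))*(-35) = (16*(-1))*(-35) = -16*(-35) = 560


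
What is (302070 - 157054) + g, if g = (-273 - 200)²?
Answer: 368745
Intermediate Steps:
g = 223729 (g = (-473)² = 223729)
(302070 - 157054) + g = (302070 - 157054) + 223729 = 145016 + 223729 = 368745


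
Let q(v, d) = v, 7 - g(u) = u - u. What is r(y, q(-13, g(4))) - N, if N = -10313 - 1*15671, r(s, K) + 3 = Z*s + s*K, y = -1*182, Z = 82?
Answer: 13423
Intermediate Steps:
g(u) = 7 (g(u) = 7 - (u - u) = 7 - 1*0 = 7 + 0 = 7)
y = -182
r(s, K) = -3 + 82*s + K*s (r(s, K) = -3 + (82*s + s*K) = -3 + (82*s + K*s) = -3 + 82*s + K*s)
N = -25984 (N = -10313 - 15671 = -25984)
r(y, q(-13, g(4))) - N = (-3 + 82*(-182) - 13*(-182)) - 1*(-25984) = (-3 - 14924 + 2366) + 25984 = -12561 + 25984 = 13423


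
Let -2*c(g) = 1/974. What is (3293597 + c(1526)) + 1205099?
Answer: 8763459807/1948 ≈ 4.4987e+6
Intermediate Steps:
c(g) = -1/1948 (c(g) = -½/974 = -½*1/974 = -1/1948)
(3293597 + c(1526)) + 1205099 = (3293597 - 1/1948) + 1205099 = 6415926955/1948 + 1205099 = 8763459807/1948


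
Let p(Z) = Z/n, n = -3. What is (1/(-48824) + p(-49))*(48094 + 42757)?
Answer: 217349479423/146472 ≈ 1.4839e+6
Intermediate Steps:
p(Z) = -Z/3 (p(Z) = Z/(-3) = Z*(-⅓) = -Z/3)
(1/(-48824) + p(-49))*(48094 + 42757) = (1/(-48824) - ⅓*(-49))*(48094 + 42757) = (-1/48824 + 49/3)*90851 = (2392373/146472)*90851 = 217349479423/146472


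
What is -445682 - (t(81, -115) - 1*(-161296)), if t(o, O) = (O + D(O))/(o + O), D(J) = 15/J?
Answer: -237329722/391 ≈ -6.0698e+5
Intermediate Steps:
t(o, O) = (O + 15/O)/(O + o) (t(o, O) = (O + 15/O)/(o + O) = (O + 15/O)/(O + o))
-445682 - (t(81, -115) - 1*(-161296)) = -445682 - ((15 + (-115)²)/((-115)*(-115 + 81)) - 1*(-161296)) = -445682 - (-1/115*(15 + 13225)/(-34) + 161296) = -445682 - (-1/115*(-1/34)*13240 + 161296) = -445682 - (1324/391 + 161296) = -445682 - 1*63068060/391 = -445682 - 63068060/391 = -237329722/391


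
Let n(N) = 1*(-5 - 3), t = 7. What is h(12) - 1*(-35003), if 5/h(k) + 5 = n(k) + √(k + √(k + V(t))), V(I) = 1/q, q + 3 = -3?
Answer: 35003 - 5/(13 - √(12 + √426/6)) ≈ 35002.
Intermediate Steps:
q = -6 (q = -3 - 3 = -6)
V(I) = -⅙ (V(I) = 1/(-6) = -⅙)
n(N) = -8 (n(N) = 1*(-8) = -8)
h(k) = 5/(-13 + √(k + √(-⅙ + k))) (h(k) = 5/(-5 + (-8 + √(k + √(k - ⅙)))) = 5/(-5 + (-8 + √(k + √(-⅙ + k)))) = 5/(-13 + √(k + √(-⅙ + k))))
h(12) - 1*(-35003) = 30/(-78 + √6*√(6*12 + √6*√(-1 + 6*12))) - 1*(-35003) = 30/(-78 + √6*√(72 + √6*√(-1 + 72))) + 35003 = 30/(-78 + √6*√(72 + √6*√71)) + 35003 = 30/(-78 + √6*√(72 + √426)) + 35003 = 35003 + 30/(-78 + √6*√(72 + √426))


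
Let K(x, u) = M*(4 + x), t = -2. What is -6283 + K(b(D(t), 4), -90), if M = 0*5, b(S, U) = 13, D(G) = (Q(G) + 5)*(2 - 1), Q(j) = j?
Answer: -6283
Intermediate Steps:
D(G) = 5 + G (D(G) = (G + 5)*(2 - 1) = (5 + G)*1 = 5 + G)
M = 0
K(x, u) = 0 (K(x, u) = 0*(4 + x) = 0)
-6283 + K(b(D(t), 4), -90) = -6283 + 0 = -6283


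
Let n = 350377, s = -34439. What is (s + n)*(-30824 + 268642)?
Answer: 75135743284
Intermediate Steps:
(s + n)*(-30824 + 268642) = (-34439 + 350377)*(-30824 + 268642) = 315938*237818 = 75135743284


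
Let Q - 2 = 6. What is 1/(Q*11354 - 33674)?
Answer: 1/57158 ≈ 1.7495e-5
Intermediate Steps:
Q = 8 (Q = 2 + 6 = 8)
1/(Q*11354 - 33674) = 1/(8*11354 - 33674) = 1/(90832 - 33674) = 1/57158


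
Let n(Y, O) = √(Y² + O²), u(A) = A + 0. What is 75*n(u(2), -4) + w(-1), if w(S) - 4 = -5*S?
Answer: 9 + 150*√5 ≈ 344.41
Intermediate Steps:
w(S) = 4 - 5*S
u(A) = A
n(Y, O) = √(O² + Y²)
75*n(u(2), -4) + w(-1) = 75*√((-4)² + 2²) + (4 - 5*(-1)) = 75*√(16 + 4) + (4 + 5) = 75*√20 + 9 = 75*(2*√5) + 9 = 150*√5 + 9 = 9 + 150*√5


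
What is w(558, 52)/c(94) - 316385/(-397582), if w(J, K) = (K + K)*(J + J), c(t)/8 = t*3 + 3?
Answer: 1952763127/37770290 ≈ 51.701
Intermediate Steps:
c(t) = 24 + 24*t (c(t) = 8*(t*3 + 3) = 8*(3*t + 3) = 8*(3 + 3*t) = 24 + 24*t)
w(J, K) = 4*J*K (w(J, K) = (2*K)*(2*J) = 4*J*K)
w(558, 52)/c(94) - 316385/(-397582) = (4*558*52)/(24 + 24*94) - 316385/(-397582) = 116064/(24 + 2256) - 316385*(-1/397582) = 116064/2280 + 316385/397582 = 116064*(1/2280) + 316385/397582 = 4836/95 + 316385/397582 = 1952763127/37770290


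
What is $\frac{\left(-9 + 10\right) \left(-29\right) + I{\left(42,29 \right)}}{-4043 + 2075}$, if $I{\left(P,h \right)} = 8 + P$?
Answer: $- \frac{7}{656} \approx -0.010671$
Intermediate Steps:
$\frac{\left(-9 + 10\right) \left(-29\right) + I{\left(42,29 \right)}}{-4043 + 2075} = \frac{\left(-9 + 10\right) \left(-29\right) + \left(8 + 42\right)}{-4043 + 2075} = \frac{1 \left(-29\right) + 50}{-1968} = \left(-29 + 50\right) \left(- \frac{1}{1968}\right) = 21 \left(- \frac{1}{1968}\right) = - \frac{7}{656}$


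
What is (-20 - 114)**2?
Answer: 17956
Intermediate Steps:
(-20 - 114)**2 = (-134)**2 = 17956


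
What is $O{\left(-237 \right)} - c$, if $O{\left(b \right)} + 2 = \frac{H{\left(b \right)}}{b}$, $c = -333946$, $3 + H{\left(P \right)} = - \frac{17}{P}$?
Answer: $\frac{18757301230}{56169} \approx 3.3394 \cdot 10^{5}$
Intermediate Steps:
$H{\left(P \right)} = -3 - \frac{17}{P}$
$O{\left(b \right)} = -2 + \frac{-3 - \frac{17}{b}}{b}$
$O{\left(-237 \right)} - c = \left(-2 - \frac{17}{56169} - \frac{3}{-237}\right) - -333946 = \left(-2 - \frac{17}{56169} - - \frac{1}{79}\right) + 333946 = \left(-2 - \frac{17}{56169} + \frac{1}{79}\right) + 333946 = - \frac{111644}{56169} + 333946 = \frac{18757301230}{56169}$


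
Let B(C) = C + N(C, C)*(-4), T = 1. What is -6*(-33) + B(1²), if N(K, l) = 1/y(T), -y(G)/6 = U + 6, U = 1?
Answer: 4181/21 ≈ 199.10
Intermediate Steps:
y(G) = -42 (y(G) = -6*(1 + 6) = -6*7 = -42)
N(K, l) = -1/42 (N(K, l) = 1/(-42) = -1/42)
B(C) = 2/21 + C (B(C) = C - 1/42*(-4) = C + 2/21 = 2/21 + C)
-6*(-33) + B(1²) = -6*(-33) + (2/21 + 1²) = 198 + (2/21 + 1) = 198 + 23/21 = 4181/21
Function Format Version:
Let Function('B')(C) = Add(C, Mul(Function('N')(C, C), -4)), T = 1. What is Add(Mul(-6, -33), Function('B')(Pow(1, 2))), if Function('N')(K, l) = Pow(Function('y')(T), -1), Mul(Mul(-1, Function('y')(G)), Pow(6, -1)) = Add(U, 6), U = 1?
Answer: Rational(4181, 21) ≈ 199.10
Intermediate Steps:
Function('y')(G) = -42 (Function('y')(G) = Mul(-6, Add(1, 6)) = Mul(-6, 7) = -42)
Function('N')(K, l) = Rational(-1, 42) (Function('N')(K, l) = Pow(-42, -1) = Rational(-1, 42))
Function('B')(C) = Add(Rational(2, 21), C) (Function('B')(C) = Add(C, Mul(Rational(-1, 42), -4)) = Add(C, Rational(2, 21)) = Add(Rational(2, 21), C))
Add(Mul(-6, -33), Function('B')(Pow(1, 2))) = Add(Mul(-6, -33), Add(Rational(2, 21), Pow(1, 2))) = Add(198, Add(Rational(2, 21), 1)) = Add(198, Rational(23, 21)) = Rational(4181, 21)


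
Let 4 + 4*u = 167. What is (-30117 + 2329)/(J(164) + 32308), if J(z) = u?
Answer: -111152/129395 ≈ -0.85901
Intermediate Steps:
u = 163/4 (u = -1 + (¼)*167 = -1 + 167/4 = 163/4 ≈ 40.750)
J(z) = 163/4
(-30117 + 2329)/(J(164) + 32308) = (-30117 + 2329)/(163/4 + 32308) = -27788/129395/4 = -27788*4/129395 = -111152/129395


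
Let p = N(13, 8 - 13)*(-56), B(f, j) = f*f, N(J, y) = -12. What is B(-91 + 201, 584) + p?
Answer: 12772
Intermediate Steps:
B(f, j) = f**2
p = 672 (p = -12*(-56) = 672)
B(-91 + 201, 584) + p = (-91 + 201)**2 + 672 = 110**2 + 672 = 12100 + 672 = 12772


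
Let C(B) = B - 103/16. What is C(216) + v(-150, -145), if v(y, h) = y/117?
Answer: 129967/624 ≈ 208.28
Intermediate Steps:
C(B) = -103/16 + B (C(B) = B - 103*1/16 = B - 103/16 = -103/16 + B)
v(y, h) = y/117 (v(y, h) = y*(1/117) = y/117)
C(216) + v(-150, -145) = (-103/16 + 216) + (1/117)*(-150) = 3353/16 - 50/39 = 129967/624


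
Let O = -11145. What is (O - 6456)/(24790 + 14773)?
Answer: -17601/39563 ≈ -0.44489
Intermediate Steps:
(O - 6456)/(24790 + 14773) = (-11145 - 6456)/(24790 + 14773) = -17601/39563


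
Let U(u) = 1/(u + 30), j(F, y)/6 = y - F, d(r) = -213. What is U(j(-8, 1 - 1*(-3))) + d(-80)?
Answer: -21725/102 ≈ -212.99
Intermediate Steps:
j(F, y) = -6*F + 6*y (j(F, y) = 6*(y - F) = -6*F + 6*y)
U(u) = 1/(30 + u)
U(j(-8, 1 - 1*(-3))) + d(-80) = 1/(30 + (-6*(-8) + 6*(1 - 1*(-3)))) - 213 = 1/(30 + (48 + 6*(1 + 3))) - 213 = 1/(30 + (48 + 6*4)) - 213 = 1/(30 + (48 + 24)) - 213 = 1/(30 + 72) - 213 = 1/102 - 213 = -21725/102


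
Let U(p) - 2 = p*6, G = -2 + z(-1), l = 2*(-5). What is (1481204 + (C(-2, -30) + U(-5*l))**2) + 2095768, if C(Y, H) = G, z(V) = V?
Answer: 3666373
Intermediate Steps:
l = -10
G = -3 (G = -2 - 1 = -3)
U(p) = 2 + 6*p (U(p) = 2 + p*6 = 2 + 6*p)
C(Y, H) = -3
(1481204 + (C(-2, -30) + U(-5*l))**2) + 2095768 = (1481204 + (-3 + (2 + 6*(-5*(-10))))**2) + 2095768 = (1481204 + (-3 + (2 + 6*50))**2) + 2095768 = (1481204 + (-3 + (2 + 300))**2) + 2095768 = (1481204 + (-3 + 302)**2) + 2095768 = (1481204 + 299**2) + 2095768 = (1481204 + 89401) + 2095768 = 1570605 + 2095768 = 3666373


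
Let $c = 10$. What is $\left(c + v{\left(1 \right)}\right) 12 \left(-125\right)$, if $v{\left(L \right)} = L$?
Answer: $-16500$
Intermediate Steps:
$\left(c + v{\left(1 \right)}\right) 12 \left(-125\right) = \left(10 + 1\right) 12 \left(-125\right) = 11 \cdot 12 \left(-125\right) = 132 \left(-125\right) = -16500$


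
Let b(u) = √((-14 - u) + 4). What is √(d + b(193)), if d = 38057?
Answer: √(38057 + I*√203) ≈ 195.08 + 0.0365*I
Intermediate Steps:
b(u) = √(-10 - u)
√(d + b(193)) = √(38057 + √(-10 - 1*193)) = √(38057 + √(-10 - 193)) = √(38057 + √(-203)) = √(38057 + I*√203)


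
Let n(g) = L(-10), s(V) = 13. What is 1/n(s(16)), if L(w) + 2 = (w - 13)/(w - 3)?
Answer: -13/3 ≈ -4.3333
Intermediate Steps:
L(w) = -2 + (-13 + w)/(-3 + w) (L(w) = -2 + (w - 13)/(w - 3) = -2 + (-13 + w)/(-3 + w))
n(g) = -3/13 (n(g) = (-7 - 1*(-10))/(-3 - 10) = (-7 + 10)/(-13) = -1/13*3 = -3/13)
1/n(s(16)) = 1/(-3/13) = -13/3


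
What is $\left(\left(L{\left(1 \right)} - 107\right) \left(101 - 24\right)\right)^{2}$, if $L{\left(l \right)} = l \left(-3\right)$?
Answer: $71740900$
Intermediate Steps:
$L{\left(l \right)} = - 3 l$
$\left(\left(L{\left(1 \right)} - 107\right) \left(101 - 24\right)\right)^{2} = \left(\left(\left(-3\right) 1 - 107\right) \left(101 - 24\right)\right)^{2} = \left(\left(-3 - 107\right) 77\right)^{2} = \left(\left(-110\right) 77\right)^{2} = \left(-8470\right)^{2} = 71740900$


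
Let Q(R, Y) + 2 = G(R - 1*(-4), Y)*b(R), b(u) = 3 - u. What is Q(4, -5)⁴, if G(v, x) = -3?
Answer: 1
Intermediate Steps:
Q(R, Y) = -11 + 3*R (Q(R, Y) = -2 - 3*(3 - R) = -2 + (-9 + 3*R) = -11 + 3*R)
Q(4, -5)⁴ = (-11 + 3*4)⁴ = (-11 + 12)⁴ = 1⁴ = 1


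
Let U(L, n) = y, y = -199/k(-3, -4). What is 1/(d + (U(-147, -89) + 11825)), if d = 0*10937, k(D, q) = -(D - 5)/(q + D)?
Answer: 8/95993 ≈ 8.3339e-5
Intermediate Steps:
k(D, q) = -(-5 + D)/(D + q)
y = 1393/8 (y = -199*(-3 - 4)/(5 - 1*(-3)) = -199*(-7/(5 + 3)) = -199/((-⅐*8)) = -199/(-8/7) = -199*(-7/8) = 1393/8 ≈ 174.13)
U(L, n) = 1393/8
d = 0
1/(d + (U(-147, -89) + 11825)) = 1/(0 + (1393/8 + 11825)) = 1/(0 + 95993/8) = 1/(95993/8) = 8/95993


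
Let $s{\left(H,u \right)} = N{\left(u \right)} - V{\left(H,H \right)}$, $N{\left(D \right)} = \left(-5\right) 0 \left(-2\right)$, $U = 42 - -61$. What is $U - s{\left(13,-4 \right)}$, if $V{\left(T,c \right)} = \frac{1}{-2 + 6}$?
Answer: $\frac{413}{4} \approx 103.25$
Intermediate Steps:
$U = 103$ ($U = 42 + 61 = 103$)
$V{\left(T,c \right)} = \frac{1}{4}$
$N{\left(D \right)} = 0$ ($N{\left(D \right)} = 0 \left(-2\right) = 0$)
$s{\left(H,u \right)} = - \frac{1}{4}$ ($s{\left(H,u \right)} = 0 - \frac{1}{4} = - \frac{1}{4}$)
$U - s{\left(13,-4 \right)} = 103 - - \frac{1}{4} = 103 + \frac{1}{4} = \frac{413}{4}$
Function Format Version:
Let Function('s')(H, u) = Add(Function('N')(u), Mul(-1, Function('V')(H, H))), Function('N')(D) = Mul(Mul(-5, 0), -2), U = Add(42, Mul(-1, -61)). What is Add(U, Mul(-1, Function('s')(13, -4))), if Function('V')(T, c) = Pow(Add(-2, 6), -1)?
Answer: Rational(413, 4) ≈ 103.25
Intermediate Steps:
U = 103 (U = Add(42, 61) = 103)
Function('V')(T, c) = Rational(1, 4) (Function('V')(T, c) = Pow(4, -1) = Rational(1, 4))
Function('N')(D) = 0 (Function('N')(D) = Mul(0, -2) = 0)
Function('s')(H, u) = Rational(-1, 4) (Function('s')(H, u) = Add(0, Mul(-1, Rational(1, 4))) = Add(0, Rational(-1, 4)) = Rational(-1, 4))
Add(U, Mul(-1, Function('s')(13, -4))) = Add(103, Mul(-1, Rational(-1, 4))) = Add(103, Rational(1, 4)) = Rational(413, 4)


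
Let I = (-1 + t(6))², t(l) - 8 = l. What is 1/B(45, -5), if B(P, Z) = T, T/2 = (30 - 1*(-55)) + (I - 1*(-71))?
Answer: 1/650 ≈ 0.0015385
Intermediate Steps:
t(l) = 8 + l
I = 169 (I = (-1 + (8 + 6))² = (-1 + 14)² = 13² = 169)
T = 650 (T = 2*((30 - 1*(-55)) + (169 - 1*(-71))) = 2*((30 + 55) + (169 + 71)) = 2*(85 + 240) = 2*325 = 650)
B(P, Z) = 650
1/B(45, -5) = 1/650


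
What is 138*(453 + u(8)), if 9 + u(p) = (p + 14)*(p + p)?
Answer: 109848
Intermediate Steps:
u(p) = -9 + 2*p*(14 + p) (u(p) = -9 + (p + 14)*(p + p) = -9 + (14 + p)*(2*p) = -9 + 2*p*(14 + p))
138*(453 + u(8)) = 138*(453 + (-9 + 2*8² + 28*8)) = 138*(453 + (-9 + 2*64 + 224)) = 138*(453 + (-9 + 128 + 224)) = 138*(453 + 343) = 138*796 = 109848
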